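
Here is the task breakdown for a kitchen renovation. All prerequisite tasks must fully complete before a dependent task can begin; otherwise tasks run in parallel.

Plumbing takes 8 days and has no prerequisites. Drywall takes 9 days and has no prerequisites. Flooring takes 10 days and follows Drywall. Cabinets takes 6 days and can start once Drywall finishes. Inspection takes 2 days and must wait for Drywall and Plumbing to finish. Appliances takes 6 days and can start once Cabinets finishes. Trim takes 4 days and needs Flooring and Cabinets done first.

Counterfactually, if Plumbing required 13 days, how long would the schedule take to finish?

23

Baseline: Drywall→Flooring→Trim = 9+10+4 = 23 → 23 days.
Plumbing is off the critical path — its longest chain is 10 days, giving 13 of slack.
No other chain overtakes it, so the finish is 23 days.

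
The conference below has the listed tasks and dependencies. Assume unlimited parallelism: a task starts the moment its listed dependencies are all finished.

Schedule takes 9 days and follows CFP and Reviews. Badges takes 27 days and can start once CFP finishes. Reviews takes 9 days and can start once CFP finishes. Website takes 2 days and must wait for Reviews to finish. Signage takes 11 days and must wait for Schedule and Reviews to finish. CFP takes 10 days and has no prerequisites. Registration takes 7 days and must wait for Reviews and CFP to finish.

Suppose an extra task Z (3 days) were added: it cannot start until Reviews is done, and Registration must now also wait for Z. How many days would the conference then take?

39

Originally the conference takes 39 days.
With Z inserted, Registration now waits for max(Reviews, CFP, Z).
New critical path: CFP→Reviews→Schedule→Signage = 10+9+9+11 = 39 ⇒ 39 days.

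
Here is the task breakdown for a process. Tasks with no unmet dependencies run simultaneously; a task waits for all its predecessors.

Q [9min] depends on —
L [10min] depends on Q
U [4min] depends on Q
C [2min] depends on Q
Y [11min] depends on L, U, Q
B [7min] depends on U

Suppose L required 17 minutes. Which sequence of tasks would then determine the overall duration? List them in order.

Q, L, Y

Baseline: Q→L→Y = 9+10+11 = 30 → 30 minutes.
L is on the critical path; changing it to 17 makes that path 37 minutes.
That remains the longest chain; total 37 minutes.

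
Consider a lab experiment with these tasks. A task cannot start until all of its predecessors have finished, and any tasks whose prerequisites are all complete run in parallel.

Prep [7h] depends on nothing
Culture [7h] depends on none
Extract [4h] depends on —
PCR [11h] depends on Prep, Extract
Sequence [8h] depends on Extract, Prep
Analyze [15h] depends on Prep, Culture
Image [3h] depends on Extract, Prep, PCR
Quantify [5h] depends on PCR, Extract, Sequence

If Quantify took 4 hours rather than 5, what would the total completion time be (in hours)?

Actual critical path: Prep→PCR→Quantify = 7+11+5 = 23 ⇒ 23 hours.
Quantify is on the critical path; changing it to 4 makes that path 22 hours.
No other chain overtakes it, so the finish is 22 hours.

22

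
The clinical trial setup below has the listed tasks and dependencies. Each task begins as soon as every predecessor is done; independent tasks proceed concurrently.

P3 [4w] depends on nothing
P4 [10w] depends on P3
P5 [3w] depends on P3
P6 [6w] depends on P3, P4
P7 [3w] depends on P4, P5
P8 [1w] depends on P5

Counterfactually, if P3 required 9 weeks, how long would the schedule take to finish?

Critical path before the change: P3→P4→P6 = 4+10+6 = 20 giving 20 weeks.
P3 is on the critical path; changing it to 9 makes that path 25 weeks.
The critical path is still P3→P4→P6; finish is now 25 weeks.

25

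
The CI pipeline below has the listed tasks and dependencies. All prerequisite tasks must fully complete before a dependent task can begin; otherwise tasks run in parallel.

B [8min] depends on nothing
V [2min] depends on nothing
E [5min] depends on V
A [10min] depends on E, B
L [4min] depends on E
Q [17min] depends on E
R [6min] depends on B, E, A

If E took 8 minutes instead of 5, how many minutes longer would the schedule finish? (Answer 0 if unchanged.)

3

Actual critical path: V→E→Q = 2+5+17 = 24 ⇒ 24 minutes.
E is on the critical path; changing it to 8 makes that path 27 minutes.
No other chain overtakes it, so the finish is 27 minutes.
Change in finish: 27 − 24 = +3 minutes.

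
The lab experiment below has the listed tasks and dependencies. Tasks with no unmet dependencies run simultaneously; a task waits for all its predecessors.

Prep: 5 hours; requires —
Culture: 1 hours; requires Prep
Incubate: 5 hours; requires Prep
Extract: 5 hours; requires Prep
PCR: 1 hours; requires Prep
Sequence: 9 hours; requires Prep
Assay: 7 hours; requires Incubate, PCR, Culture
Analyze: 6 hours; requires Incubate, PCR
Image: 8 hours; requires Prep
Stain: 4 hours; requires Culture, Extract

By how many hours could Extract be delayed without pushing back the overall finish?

3

The longest chain is Prep→Incubate→Assay = 5+5+7 = 17; overall finish 17 hours.
The longest chain containing Extract totals 14 hours.
Float = 17 − 14 = 3.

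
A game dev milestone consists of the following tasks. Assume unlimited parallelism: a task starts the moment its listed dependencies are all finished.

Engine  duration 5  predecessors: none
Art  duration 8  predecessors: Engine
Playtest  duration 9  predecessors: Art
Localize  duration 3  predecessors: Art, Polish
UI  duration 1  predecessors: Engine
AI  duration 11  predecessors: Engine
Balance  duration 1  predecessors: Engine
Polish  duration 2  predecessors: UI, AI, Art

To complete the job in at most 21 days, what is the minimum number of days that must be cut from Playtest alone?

1

Current finish: 22 days; target: 21.
Playtest is on every critical path, so each day cut from Playtest cuts the finish by one (this holds down to a finish of 21).
Need 22 − 21 = 1 day off Playtest → Playtest becomes 8 days, finish becomes 21.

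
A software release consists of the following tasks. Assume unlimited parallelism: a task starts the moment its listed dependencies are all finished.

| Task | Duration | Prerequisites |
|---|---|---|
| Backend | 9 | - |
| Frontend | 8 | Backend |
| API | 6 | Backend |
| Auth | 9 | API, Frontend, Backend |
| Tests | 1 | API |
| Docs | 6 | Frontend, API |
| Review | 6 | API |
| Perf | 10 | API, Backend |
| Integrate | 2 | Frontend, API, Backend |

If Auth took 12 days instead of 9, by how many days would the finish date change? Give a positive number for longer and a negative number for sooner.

Actual critical path: Backend→Frontend→Auth = 9+8+9 = 26 ⇒ 26 days.
Auth is on the critical path; changing it to 12 makes that path 29 days.
The critical path is still Backend→Frontend→Auth; finish is now 29 days.
Change in finish: 29 − 26 = +3 days.

3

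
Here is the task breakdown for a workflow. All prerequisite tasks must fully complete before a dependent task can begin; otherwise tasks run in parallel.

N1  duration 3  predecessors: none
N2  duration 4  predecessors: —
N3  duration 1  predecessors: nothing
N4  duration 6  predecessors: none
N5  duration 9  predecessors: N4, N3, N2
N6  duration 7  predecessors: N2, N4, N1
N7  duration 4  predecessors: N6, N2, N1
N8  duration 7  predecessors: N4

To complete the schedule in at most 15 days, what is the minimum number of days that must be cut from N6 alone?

Current finish: 17 days; target: 15.
N6 is on every critical path, so each day cut from N6 cuts the finish by one (this holds down to a finish of 15).
Need 17 − 15 = 2 days off N6 → N6 becomes 5 days, finish becomes 15.

2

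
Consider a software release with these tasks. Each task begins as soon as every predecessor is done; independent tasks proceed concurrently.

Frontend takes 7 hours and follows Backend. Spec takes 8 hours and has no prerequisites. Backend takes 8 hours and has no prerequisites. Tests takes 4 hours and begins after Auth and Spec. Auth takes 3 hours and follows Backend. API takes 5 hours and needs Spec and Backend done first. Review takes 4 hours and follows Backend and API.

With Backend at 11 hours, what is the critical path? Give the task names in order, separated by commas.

The binding path is Backend→API→Review = 8+5+4 = 17; finish at 17 hours.
Since Backend is critical, the +3 change carries straight to that chain (now 20 hours).
The critical path is still Backend→API→Review; finish is now 20 hours.

Backend, API, Review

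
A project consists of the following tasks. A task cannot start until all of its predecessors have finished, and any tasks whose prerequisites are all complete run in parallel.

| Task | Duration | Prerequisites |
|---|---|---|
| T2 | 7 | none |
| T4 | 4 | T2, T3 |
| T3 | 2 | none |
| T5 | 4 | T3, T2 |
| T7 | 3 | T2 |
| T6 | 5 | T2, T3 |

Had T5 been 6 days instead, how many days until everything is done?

As given, the longest chain is T2→T6 = 7+5 = 12, so the finish is 12 days.
T5 has 1 day of float (longest path through it is 11).
The binding chain switches to T2→T5 = 7+6 = 13; finish 13 days.

13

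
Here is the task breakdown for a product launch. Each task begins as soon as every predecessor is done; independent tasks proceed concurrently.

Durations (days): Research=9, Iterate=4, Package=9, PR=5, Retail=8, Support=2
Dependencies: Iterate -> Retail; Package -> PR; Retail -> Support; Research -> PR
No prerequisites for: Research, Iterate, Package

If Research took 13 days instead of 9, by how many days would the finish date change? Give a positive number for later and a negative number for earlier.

Baseline: Research→PR = 9+5 = 14 → 14 days.
Research is on the critical path; changing it to 13 makes that path 18 days.
That remains the longest chain; total 18 days.
Change in finish: 18 − 14 = +4 days.

4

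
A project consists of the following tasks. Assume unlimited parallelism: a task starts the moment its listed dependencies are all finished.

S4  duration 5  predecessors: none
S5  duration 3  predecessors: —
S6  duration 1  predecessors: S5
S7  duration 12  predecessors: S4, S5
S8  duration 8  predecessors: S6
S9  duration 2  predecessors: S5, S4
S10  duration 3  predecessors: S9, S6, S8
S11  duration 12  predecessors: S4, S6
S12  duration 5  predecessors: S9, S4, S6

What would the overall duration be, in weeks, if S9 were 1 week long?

17

Baseline: S4→S7 = 5+12 = 17 → 17 weeks.
S9 has 5 weeks of float (longest path through it is 12).
The critical path is still S4→S7; finish is now 17 weeks.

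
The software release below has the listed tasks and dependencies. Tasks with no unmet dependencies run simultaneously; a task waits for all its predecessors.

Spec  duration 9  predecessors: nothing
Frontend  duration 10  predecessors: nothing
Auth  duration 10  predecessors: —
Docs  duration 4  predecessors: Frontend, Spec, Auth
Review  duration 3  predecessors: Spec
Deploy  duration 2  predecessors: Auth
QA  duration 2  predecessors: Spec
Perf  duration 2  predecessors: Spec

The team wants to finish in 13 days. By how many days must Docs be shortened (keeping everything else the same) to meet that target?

Current finish: 14 days; target: 13.
Docs is on every critical path, so each day cut from Docs cuts the finish by one (this holds down to a finish of 12).
Need 14 − 13 = 1 day off Docs → Docs becomes 3 days, finish becomes 13.

1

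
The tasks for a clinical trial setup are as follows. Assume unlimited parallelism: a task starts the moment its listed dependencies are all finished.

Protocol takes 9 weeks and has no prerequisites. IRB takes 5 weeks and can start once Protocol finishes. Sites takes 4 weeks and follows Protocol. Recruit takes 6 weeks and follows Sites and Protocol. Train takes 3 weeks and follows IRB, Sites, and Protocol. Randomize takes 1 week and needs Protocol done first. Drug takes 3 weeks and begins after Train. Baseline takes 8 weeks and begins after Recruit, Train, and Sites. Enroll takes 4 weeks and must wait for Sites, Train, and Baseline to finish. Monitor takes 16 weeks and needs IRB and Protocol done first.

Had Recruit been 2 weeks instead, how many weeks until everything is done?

30

Critical path before the change: Protocol→Sites→Recruit→Baseline→Enroll = 9+4+6+8+4 = 31 giving 31 weeks.
Recruit lies on that path, so at 2 weeks the path becomes 27 weeks.
New critical path: Protocol→IRB→Monitor = 9+5+16 = 30 ⇒ 30 weeks.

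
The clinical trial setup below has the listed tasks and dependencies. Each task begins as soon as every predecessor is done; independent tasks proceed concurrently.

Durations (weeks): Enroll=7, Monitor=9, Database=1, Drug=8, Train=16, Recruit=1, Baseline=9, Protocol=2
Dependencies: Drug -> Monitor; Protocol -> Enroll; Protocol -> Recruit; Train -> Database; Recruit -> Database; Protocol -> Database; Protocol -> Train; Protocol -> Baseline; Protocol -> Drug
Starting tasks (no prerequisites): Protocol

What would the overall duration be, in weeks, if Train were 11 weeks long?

19

The binding path is Protocol→Train→Database = 2+16+1 = 19; finish at 19 weeks.
Train lies on that path, so at 11 weeks the path becomes 14 weeks.
The binding chain switches to Protocol→Drug→Monitor = 2+8+9 = 19; finish 19 weeks.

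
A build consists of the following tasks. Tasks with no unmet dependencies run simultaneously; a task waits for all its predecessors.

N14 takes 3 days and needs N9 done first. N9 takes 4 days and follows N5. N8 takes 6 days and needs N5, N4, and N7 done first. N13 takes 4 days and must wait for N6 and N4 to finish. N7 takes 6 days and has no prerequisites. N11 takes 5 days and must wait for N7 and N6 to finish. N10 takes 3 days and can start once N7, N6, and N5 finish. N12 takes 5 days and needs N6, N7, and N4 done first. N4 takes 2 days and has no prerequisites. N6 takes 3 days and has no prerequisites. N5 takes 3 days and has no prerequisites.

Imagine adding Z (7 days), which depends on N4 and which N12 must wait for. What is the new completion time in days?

Originally the job takes 12 days.
With Z inserted, N12 now waits for max(N6, N7, N4, Z).
New critical path: N4→Z→N12 = 2+7+5 = 14 ⇒ 14 days.

14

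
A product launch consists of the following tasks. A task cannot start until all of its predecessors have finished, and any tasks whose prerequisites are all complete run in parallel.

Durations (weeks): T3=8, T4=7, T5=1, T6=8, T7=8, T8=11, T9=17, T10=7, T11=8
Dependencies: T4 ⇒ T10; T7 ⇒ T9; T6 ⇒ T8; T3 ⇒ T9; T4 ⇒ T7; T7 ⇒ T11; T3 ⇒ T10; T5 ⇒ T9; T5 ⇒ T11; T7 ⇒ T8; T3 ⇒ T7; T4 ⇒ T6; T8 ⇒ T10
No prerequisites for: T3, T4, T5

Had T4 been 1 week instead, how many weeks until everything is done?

34

Baseline: T3→T7→T8→T10 = 8+8+11+7 = 34 → 34 weeks.
T4 is off the critical path — its longest chain is 33 weeks, giving 1 of slack.
No other chain overtakes it, so the finish is 34 weeks.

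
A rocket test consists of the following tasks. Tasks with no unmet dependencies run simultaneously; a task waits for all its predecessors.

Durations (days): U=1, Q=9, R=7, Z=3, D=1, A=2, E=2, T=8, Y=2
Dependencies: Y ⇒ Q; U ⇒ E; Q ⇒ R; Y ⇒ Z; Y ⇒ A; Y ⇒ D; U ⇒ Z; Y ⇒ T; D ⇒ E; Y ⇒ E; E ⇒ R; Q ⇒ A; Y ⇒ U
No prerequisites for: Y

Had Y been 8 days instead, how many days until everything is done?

24

Critical path before the change: Y→Q→R = 2+9+7 = 18 giving 18 days.
Y is on the critical path; changing it to 8 makes that path 24 days.
No other chain overtakes it, so the finish is 24 days.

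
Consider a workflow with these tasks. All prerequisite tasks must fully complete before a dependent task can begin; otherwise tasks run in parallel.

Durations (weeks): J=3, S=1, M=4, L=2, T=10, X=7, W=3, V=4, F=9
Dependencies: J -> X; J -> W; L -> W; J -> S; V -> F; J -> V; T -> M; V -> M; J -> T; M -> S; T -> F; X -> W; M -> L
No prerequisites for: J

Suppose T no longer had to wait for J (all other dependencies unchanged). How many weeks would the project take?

Before: longest chain J→T→M→L→W = 3+10+4+2+3 = 22, finish 22.
Without J→T, T's earliest start moves from 3 to 0.
The longest chain is now T→M→L→W = 10+4+2+3 = 19, so the project takes 19 weeks.

19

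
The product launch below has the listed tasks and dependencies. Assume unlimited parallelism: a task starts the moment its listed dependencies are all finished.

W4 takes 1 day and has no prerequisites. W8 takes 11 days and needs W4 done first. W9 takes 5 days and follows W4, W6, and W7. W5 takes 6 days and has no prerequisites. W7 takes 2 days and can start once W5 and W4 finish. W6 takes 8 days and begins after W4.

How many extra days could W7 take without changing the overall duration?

1

W4→W6→W9 = 1+8+5 = 14 sets the makespan at 14 days.
The longest chain containing W7 totals 13 days.
Slack of W7 = 7 − 6 = 1 day.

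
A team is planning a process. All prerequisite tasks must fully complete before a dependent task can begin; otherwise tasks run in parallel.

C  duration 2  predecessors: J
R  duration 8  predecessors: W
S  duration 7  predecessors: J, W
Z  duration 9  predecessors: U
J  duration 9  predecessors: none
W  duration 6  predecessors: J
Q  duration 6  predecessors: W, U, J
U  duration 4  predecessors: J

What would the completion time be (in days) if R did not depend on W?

With the dependency in place, J→W→R = 9+6+8 = 23 sets the finish at 23 days.
Without W→R, R's earliest start moves from 15 to 0.
New critical path: J→W→S = 9+6+7 = 22 ⇒ 22 days.

22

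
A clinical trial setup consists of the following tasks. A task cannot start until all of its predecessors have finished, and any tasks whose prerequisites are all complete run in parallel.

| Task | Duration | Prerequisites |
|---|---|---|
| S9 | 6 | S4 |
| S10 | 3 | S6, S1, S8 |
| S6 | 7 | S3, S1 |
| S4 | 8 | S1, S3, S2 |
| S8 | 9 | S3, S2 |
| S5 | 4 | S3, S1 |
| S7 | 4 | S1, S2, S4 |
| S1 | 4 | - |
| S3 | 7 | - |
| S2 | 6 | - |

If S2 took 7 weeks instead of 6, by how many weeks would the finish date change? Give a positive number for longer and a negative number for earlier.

Actual critical path: S3→S4→S9 = 7+8+6 = 21 ⇒ 21 weeks.
S2 is off the critical path — its longest chain is 20 weeks, giving 1 of slack.
New critical path: S2→S4→S9 = 7+8+6 = 21 ⇒ 21 weeks.
Change in finish: 21 − 21 = +0 weeks.

0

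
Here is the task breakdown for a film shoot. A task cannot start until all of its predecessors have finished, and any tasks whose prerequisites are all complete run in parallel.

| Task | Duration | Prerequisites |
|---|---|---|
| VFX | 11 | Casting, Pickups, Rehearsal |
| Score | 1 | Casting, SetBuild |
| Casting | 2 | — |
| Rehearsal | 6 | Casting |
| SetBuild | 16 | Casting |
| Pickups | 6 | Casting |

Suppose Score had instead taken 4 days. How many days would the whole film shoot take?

22

Baseline: Casting→SetBuild→Score = 2+16+1 = 19 → 19 days.
Score is on the critical path; changing it to 4 makes that path 22 days.
That remains the longest chain; total 22 days.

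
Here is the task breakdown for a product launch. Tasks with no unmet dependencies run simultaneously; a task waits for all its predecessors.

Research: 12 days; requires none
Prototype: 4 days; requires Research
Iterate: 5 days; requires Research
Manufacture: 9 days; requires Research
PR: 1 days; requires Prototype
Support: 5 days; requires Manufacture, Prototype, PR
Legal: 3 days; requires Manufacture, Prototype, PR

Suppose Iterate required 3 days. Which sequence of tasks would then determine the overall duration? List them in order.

The binding path is Research→Manufacture→Support = 12+9+5 = 26; finish at 26 days.
Iterate has 9 days of float (longest path through it is 17).
The critical path is still Research→Manufacture→Support; finish is now 26 days.

Research, Manufacture, Support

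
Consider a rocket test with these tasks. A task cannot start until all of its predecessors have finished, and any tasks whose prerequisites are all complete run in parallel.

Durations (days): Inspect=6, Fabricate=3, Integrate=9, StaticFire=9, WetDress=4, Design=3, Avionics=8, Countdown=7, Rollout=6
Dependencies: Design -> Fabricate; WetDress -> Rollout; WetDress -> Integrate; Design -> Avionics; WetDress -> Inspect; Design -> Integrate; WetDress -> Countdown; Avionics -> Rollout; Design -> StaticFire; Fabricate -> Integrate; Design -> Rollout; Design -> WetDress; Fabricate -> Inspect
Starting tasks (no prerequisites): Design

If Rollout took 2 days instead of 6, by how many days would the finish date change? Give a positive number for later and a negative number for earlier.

The binding path is Design→Avionics→Rollout = 3+8+6 = 17; finish at 17 days.
Since Rollout is critical, the -4 change carries straight to that chain (now 13 days).
New critical path: Design→WetDress→Integrate = 3+4+9 = 16 ⇒ 16 days.
Change in finish: 16 − 17 = -1 days.

-1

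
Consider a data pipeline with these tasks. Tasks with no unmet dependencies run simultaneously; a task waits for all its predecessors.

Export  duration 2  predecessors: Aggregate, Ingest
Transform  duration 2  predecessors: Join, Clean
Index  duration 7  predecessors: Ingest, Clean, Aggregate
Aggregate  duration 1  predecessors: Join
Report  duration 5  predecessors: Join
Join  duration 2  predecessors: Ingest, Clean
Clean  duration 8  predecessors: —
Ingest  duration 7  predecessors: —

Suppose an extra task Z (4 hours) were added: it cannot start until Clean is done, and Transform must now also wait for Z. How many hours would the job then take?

18

Originally the job takes 18 hours.
With Z inserted, Transform now waits for max(Join, Clean, Z).
New critical path: Clean→Join→Aggregate→Index = 8+2+1+7 = 18 ⇒ 18 hours.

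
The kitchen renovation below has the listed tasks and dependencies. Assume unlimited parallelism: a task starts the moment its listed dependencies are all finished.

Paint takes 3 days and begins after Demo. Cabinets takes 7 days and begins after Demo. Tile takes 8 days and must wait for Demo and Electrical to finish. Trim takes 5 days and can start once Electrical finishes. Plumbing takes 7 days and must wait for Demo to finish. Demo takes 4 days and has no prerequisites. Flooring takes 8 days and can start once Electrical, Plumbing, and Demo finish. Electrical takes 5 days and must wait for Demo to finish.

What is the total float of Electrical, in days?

The longest chain is Demo→Plumbing→Flooring = 4+7+8 = 19; overall finish 19 days.
The longest chain containing Electrical totals 17 days.
Float = 19 − 17 = 2.

2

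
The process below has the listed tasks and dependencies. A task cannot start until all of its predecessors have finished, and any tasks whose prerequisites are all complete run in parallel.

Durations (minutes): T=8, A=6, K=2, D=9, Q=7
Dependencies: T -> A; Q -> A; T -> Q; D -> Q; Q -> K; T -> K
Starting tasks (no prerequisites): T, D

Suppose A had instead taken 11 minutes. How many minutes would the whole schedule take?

Baseline: D→Q→A = 9+7+6 = 22 → 22 minutes.
A is on the critical path; changing it to 11 makes that path 27 minutes.
The critical path is still D→Q→A; finish is now 27 minutes.

27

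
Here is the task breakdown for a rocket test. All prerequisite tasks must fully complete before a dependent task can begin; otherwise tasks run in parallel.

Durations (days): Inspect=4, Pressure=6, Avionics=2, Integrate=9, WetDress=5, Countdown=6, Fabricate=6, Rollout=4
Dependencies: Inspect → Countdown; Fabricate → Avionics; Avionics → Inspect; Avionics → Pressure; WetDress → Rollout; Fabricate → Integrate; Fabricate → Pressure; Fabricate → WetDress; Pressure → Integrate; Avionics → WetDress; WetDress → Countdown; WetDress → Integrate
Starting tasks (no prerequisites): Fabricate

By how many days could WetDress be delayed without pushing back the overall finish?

1

Fabricate→Avionics→Pressure→Integrate = 6+2+6+9 = 23 sets the makespan at 23 days.
WetDress finishes as early as 13 and must finish by 14.
So WetDress can slip 14 − 13 = 1 day.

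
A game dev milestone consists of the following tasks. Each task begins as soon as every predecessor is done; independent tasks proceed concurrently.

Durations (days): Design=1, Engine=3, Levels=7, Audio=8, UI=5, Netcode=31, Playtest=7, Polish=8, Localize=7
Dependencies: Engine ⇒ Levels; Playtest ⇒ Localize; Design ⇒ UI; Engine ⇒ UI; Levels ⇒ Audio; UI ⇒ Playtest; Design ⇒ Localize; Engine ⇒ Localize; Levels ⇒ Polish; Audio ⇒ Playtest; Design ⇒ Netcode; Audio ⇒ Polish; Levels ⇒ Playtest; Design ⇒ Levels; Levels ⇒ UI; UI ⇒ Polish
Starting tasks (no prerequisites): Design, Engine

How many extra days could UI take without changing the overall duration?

The longest chain is Design→Netcode = 1+31 = 32; overall finish 32 days.
The longest chain containing UI totals 29 days.
Slack of UI = 13 − 10 = 3 days.

3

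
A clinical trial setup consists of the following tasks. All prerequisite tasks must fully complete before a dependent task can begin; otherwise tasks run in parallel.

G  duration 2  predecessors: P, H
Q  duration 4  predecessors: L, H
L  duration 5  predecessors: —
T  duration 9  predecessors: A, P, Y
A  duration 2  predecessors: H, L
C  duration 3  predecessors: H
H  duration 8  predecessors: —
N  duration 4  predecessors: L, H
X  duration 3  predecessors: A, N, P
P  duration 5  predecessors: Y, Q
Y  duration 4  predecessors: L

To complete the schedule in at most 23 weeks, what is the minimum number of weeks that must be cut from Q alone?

Current finish: 26 weeks; target: 23.
Q is on every critical path, so each week cut from Q cuts the finish by one (this holds down to a finish of 23).
Need 26 − 23 = 3 weeks off Q → Q becomes 1 week, finish becomes 23.

3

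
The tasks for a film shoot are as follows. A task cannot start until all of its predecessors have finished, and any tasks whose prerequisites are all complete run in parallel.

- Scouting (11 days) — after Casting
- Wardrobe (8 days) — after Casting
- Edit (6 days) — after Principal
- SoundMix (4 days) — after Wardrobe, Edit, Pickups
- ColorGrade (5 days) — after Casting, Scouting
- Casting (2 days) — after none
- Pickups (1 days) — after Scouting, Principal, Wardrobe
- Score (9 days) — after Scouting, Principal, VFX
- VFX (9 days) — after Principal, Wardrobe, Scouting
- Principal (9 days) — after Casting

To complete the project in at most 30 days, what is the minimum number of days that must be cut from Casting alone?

1

Current finish: 31 days; target: 30.
Casting is on every critical path, so each day cut from Casting cuts the finish by one (this holds down to a finish of 30).
Need 31 − 30 = 1 day off Casting → Casting becomes 1 day, finish becomes 30.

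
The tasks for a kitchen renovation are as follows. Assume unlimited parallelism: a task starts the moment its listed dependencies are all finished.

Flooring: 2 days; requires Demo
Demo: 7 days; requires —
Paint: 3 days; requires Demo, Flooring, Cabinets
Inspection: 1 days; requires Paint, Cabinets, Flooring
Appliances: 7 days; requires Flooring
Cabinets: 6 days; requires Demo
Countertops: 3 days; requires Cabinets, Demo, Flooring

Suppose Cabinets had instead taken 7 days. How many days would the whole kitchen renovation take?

18

Critical path before the change: Demo→Cabinets→Paint→Inspection = 7+6+3+1 = 17 giving 17 days.
Cabinets lies on that path, so at 7 days the path becomes 18 days.
No other chain overtakes it, so the finish is 18 days.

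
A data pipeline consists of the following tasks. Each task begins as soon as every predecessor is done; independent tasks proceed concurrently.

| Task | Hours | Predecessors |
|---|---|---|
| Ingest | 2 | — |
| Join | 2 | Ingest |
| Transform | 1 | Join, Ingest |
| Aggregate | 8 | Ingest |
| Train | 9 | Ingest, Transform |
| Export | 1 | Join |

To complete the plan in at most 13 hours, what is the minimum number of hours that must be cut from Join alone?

1

Current finish: 14 hours; target: 13.
Join is on every critical path, so each hour cut from Join cuts the finish by one (this holds down to a finish of 13).
Need 14 − 13 = 1 hour off Join → Join becomes 1 hour, finish becomes 13.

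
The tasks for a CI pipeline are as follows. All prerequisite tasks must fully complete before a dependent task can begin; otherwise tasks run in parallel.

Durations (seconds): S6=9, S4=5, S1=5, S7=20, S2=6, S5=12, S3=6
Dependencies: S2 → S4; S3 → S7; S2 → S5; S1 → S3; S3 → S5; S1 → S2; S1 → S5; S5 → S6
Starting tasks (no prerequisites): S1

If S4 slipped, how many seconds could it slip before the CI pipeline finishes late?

16

Critical path: S1→S2→S5→S6 = 5+6+12+9 = 32, so the finish is 32 seconds.
The longest chain containing S4 totals 16 seconds.
Float = 32 − 16 = 16.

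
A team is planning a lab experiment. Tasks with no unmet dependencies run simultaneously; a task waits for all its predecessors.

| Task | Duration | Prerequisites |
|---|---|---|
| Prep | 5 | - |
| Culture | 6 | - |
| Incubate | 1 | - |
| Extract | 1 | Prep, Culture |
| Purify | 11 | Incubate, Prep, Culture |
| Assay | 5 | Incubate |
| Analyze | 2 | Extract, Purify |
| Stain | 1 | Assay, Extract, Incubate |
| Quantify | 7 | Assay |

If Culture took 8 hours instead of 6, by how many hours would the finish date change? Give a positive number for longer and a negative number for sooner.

Baseline: Culture→Purify→Analyze = 6+11+2 = 19 → 19 hours.
Culture is on the critical path; changing it to 8 makes that path 21 hours.
No other chain overtakes it, so the finish is 21 hours.
Change in finish: 21 − 19 = +2 hours.

2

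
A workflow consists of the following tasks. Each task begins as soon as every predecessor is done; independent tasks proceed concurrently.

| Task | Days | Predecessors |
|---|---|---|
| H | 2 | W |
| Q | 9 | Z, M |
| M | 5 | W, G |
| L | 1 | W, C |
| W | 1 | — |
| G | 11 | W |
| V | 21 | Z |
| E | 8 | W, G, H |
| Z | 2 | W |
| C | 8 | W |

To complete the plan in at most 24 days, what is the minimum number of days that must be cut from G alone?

Current finish: 26 days; target: 24.
G is on every critical path, so each day cut from G cuts the finish by one (this holds down to a finish of 24).
Need 26 − 24 = 2 days off G → G becomes 9 days, finish becomes 24.

2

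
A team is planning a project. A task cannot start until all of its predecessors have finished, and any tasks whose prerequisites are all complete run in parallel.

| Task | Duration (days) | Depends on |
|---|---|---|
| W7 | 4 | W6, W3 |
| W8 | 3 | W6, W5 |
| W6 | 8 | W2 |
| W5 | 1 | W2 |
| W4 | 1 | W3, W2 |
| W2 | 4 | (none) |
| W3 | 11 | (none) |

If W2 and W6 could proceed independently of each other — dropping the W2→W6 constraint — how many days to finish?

15

Before: longest chain W2→W6→W7 = 4+8+4 = 16, finish 16.
Without W2→W6, W6's earliest start moves from 4 to 0.
New critical path: W3→W7 = 11+4 = 15 ⇒ 15 days.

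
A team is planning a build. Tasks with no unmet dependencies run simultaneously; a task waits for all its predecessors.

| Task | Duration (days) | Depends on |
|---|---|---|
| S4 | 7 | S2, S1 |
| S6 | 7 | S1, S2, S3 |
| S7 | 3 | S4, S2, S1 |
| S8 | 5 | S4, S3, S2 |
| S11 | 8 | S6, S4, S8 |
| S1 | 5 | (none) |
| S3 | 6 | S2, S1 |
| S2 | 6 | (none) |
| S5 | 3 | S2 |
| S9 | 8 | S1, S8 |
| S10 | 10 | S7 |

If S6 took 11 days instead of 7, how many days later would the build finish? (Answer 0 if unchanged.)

Actual critical path: S2→S3→S6→S11 = 6+6+7+8 = 27 ⇒ 27 days.
S6 is on the critical path; changing it to 11 makes that path 31 days.
The critical path is still S2→S3→S6→S11; finish is now 31 days.
Change in finish: 31 − 27 = +4 days.

4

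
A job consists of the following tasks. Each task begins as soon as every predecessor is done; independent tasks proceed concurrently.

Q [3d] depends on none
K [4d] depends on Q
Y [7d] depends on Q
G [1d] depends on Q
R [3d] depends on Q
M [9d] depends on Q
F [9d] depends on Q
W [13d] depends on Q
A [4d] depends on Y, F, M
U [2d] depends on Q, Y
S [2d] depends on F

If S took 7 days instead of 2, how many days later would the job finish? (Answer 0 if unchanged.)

3

Baseline: Q→M→A = 3+9+4 = 16 → 16 days.
S is off the critical path — its longest chain is 14 days, giving 2 of slack.
The binding chain switches to Q→F→S = 3+9+7 = 19; finish 19 days.
Change in finish: 19 − 16 = +3 days.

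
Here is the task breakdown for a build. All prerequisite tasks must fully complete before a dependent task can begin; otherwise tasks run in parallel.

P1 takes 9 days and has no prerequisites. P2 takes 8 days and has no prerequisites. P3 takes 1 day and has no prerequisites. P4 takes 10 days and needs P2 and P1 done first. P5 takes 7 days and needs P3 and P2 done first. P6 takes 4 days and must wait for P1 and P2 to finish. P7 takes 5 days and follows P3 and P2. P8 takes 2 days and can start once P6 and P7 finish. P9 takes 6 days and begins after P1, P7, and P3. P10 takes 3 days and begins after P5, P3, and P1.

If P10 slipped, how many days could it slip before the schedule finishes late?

1

Critical path: P1→P4 = 9+10 = 19, so the finish is 19 days.
The longest chain containing P10 totals 18 days.
Float = 19 − 18 = 1.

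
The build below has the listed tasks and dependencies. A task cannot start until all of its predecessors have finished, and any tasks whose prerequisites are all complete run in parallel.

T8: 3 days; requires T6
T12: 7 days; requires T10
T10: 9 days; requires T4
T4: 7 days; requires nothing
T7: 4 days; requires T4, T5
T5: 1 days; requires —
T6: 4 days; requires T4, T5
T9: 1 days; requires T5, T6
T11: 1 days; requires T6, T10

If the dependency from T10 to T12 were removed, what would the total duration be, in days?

17

With the dependency in place, T4→T10→T12 = 7+9+7 = 23 sets the finish at 23 days.
Without T10→T12, T12's earliest start moves from 16 to 0.
New critical path: T4→T10→T11 = 7+9+1 = 17 ⇒ 17 days.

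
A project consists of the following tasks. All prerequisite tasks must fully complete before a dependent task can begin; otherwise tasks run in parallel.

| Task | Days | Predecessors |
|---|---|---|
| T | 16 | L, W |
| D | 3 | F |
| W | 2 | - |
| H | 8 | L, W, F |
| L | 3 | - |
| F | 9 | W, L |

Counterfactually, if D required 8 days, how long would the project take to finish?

20

Critical path before the change: L→F→H = 3+9+8 = 20 giving 20 days.
The longest path through D is only 15 days, so D has float 5.
The critical path is still L→F→H; finish is now 20 days.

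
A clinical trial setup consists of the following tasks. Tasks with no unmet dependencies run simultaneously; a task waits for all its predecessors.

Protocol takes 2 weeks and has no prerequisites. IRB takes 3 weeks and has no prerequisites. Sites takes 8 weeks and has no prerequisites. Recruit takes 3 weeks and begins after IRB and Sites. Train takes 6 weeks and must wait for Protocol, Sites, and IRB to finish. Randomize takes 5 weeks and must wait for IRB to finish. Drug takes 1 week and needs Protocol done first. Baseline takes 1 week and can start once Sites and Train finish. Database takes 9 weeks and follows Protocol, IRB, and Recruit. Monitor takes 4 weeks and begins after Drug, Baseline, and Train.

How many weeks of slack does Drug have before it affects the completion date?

13

The longest chain is Sites→Recruit→Database = 8+3+9 = 20; overall finish 20 weeks.
The longest chain containing Drug totals 7 weeks.
Slack of Drug = 15 − 2 = 13 weeks.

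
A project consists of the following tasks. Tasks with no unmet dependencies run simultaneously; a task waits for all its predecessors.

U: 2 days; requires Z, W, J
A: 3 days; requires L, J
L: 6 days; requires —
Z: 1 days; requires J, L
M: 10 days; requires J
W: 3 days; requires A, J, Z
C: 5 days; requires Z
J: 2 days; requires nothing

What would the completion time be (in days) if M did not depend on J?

14

With the dependency in place, L→A→W→U = 6+3+3+2 = 14 sets the finish at 14 days.
Without J→M, M's earliest start moves from 2 to 0.
New critical path: L→A→W→U = 6+3+3+2 = 14 ⇒ 14 days.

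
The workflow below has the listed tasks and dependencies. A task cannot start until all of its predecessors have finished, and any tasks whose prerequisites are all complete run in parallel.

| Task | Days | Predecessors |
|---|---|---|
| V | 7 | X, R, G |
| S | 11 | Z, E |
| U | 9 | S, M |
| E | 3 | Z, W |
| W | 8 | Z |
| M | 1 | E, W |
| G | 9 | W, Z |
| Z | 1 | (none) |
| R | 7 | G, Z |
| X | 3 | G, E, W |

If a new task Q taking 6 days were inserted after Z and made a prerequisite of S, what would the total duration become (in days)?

32

Originally the project takes 32 days.
With Q inserted, S now waits for max(Z, E, Q).
New critical path: Z→W→G→R→V = 1+8+9+7+7 = 32 ⇒ 32 days.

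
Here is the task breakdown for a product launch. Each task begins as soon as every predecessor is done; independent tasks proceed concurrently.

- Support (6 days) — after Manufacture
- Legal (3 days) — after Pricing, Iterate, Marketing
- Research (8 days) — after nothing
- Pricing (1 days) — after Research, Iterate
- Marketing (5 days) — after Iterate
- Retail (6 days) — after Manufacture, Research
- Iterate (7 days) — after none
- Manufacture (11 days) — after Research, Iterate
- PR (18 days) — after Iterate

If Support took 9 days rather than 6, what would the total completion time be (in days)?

28

As given, the longest chain is Research→Manufacture→Support = 8+11+6 = 25, so the finish is 25 days.
Support lies on that path, so at 9 days the path becomes 28 days.
The critical path is still Research→Manufacture→Support; finish is now 28 days.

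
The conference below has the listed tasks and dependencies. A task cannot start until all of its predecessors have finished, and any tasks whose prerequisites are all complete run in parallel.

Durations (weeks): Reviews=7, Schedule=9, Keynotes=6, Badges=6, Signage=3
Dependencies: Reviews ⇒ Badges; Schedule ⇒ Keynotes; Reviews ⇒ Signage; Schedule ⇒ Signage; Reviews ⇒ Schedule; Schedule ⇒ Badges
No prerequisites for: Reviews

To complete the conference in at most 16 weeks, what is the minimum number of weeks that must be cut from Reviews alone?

Current finish: 22 weeks; target: 16.
Reviews is on every critical path, so each week cut from Reviews cuts the finish by one (this holds down to a finish of 16).
Need 22 − 16 = 6 weeks off Reviews → Reviews becomes 1 week, finish becomes 16.

6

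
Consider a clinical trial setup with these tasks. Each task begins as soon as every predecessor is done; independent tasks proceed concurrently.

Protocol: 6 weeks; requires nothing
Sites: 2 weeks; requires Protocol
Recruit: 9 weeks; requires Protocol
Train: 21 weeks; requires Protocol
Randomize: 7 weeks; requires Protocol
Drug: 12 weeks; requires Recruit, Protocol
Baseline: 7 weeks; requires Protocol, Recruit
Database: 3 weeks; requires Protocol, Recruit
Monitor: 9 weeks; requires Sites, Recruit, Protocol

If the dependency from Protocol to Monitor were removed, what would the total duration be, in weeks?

27

Original critical path: Protocol→Recruit→Drug = 6+9+12 = 27 ⇒ 27 weeks.
Dropping Protocol→Monitor doesn't change Monitor's earliest start (15); another predecessor still binds.
The longest chain is now Protocol→Recruit→Drug = 6+9+12 = 27, so the schedule takes 27 weeks.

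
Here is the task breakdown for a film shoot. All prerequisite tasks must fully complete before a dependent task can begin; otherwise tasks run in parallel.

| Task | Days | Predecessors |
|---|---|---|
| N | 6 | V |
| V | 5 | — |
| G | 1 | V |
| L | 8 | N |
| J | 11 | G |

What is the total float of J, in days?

2

The longest chain is V→N→L = 5+6+8 = 19; overall finish 19 days.
The longest chain containing J totals 17 days.
Float = 19 − 17 = 2.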